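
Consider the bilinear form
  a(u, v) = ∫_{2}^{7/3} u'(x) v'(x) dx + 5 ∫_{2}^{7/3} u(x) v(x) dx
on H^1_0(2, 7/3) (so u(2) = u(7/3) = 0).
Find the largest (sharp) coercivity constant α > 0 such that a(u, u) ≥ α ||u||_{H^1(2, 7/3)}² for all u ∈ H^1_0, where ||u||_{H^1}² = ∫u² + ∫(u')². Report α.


α = 1

Coercivity of a(·,·) on H^1_0(2, 7/3) means a(u, u) ≥ α ||u||_{H^1}² for every u ∈ H^1_0.
The interval has length L = 1/3, and Poincaré/coercivity depend only on L. Here a(u, u) = ∫(u')² + (5)·∫u².
Here c = 5 ≥ 1, so a(u,u) = ∫(u')² + c∫u² ≥ ∫(u')² + ∫u² = ||u||_{H^1}², i.e. α = 1 works. No larger α is possible: a(u,u) ≥ α||u||_{H^1}² means (1−α)∫(u')² ≥ (α−c)∫u², and for the modes u_n = sin(nπ(x−x₀)/L) (x₀ the left endpoint) one has ∫u_n²/∫(u_n')² = (L/(nπ))² → 0, so a(u_n,u_n)/||u_n||_{H^1}² → 1. Hence the optimal constant is α = 1.
Therefore α = 1.


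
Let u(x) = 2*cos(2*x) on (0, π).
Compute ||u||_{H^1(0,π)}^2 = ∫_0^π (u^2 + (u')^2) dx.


||u||_{H^1(0,π)}^2 = 10*π

u'(x) = -4*sin(2*x).
Expand u² and (u')² and integrate term by term on (0, π), using: for integers n ≥ 1, ∫_0^π sin²(nx) dx = ∫_0^π cos²(nx) dx = π/2; for n ≠ n', ∫_0^π sin(nx)sin(n'x) dx = ∫_0^π cos(nx)cos(n'x) dx = 0; and by product-to-sum, ∫_0^π sin(nx)cos(n'x) dx = ½∫_0^π [sin((n+n')x) + sin((n−n')x)] dx, which is 0 when n+n' is even and 2n/(n²−n'²) when n+n' is odd (it need not vanish on (0, π)).
  u² squared terms: (2)²·∫cos(2x)² dx = 4·π/2 = 2*π.
  So ∫_0^π u² dx = 2*π.
  (u')² squared terms: (-4)²·∫sin(2x)² dx = 16·π/2 = 8*π.
  So ∫_0^π (u')² dx = 8*π.
||u||_{H^1}^2 = (2*π) + (8*π) = 10*π.


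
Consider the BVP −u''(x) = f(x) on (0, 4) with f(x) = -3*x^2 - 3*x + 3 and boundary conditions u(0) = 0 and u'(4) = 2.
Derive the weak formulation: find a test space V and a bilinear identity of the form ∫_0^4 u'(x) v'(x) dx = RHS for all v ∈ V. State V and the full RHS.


V = {v ∈ H^1(0, 4) : v(0) = 0} (test functions vanish at x = 0 where u is specified); weak form: ∫_0^4 u'v' dx = ∫_0^4 (-3*x^2 - 3*x + 3) v dx + 2·v(4) for all v ∈ V.

Multiply both sides by a test function v and integrate from 0 to 4:
  ∫_0^4 −u''(x) v(x) dx = ∫_0^4 f(x) v(x) dx.
Integrate the LHS by parts once:
  ∫_0^4 −u'' v dx = −[u'(x) v(x)]_0^4 + ∫_0^4 u'(x) v'(x) dx.
Thus ∫_0^4 u'(x) v'(x) dx = ∫_0^4 f(x) v(x) dx + [u'(x) v(x)]_0^4.
Choose V so that boundary terms are either known or forced to vanish.
Mixed BC: u(0) = 0 (Dirichlet) and u'(4) = 2 (Neumann). Define V = {v ∈ H^1(0, 4) : v(0) = 0}. Then [u' v]_0^4 = u'(4)·v(4) − u'(0)·0 = 2·v(4).
Weak formulation: find u (satisfying any essential BC) such that ∫_0^4 u'(x) v'(x) dx = ∫_0^4 f v dx + 2·v(4) for all v ∈ V (Dirichlet at 0 absorbed into V; Neumann datum at x = 4 contributes the boundary term).
Substituting f(x) = -3*x^2 - 3*x + 3, the right-hand side is ∫_0^4 (-3*x^2 - 3*x + 3) v dx + 2·v(4).


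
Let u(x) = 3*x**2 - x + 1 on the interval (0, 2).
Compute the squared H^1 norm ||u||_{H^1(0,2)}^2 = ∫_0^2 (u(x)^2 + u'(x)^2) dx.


||u||_{H^1}^2 = 1864/15

The H^1 norm (squared) on an interval (0, L) is
  ||u||_{H^1}^2 = ∫_0^L u(x)^2 dx + ∫_0^L u'(x)^2 dx.
Compute u'(x) = 6*x - 1.
Then u(x)^2 = 9*x**4 - 6*x**3 + 7*x**2 - 2*x + 1 and u'(x)^2 = 36*x**2 - 12*x + 1.
Integrate each monomial from 0 to 2 using ∫_0^2 c·x^n dx = c·2^(n+1)/(n+1):
  ∫_0^2 u(x)^2 dx = ∫_0^2 (9*x^4 - 6*x^3 + 7*x^2 - 2*x + 1) dx. Term by term:
    ∫_0^2 9*x^4 dx = 288/5;  ∫_0^2 -6*x^3 dx = -24;  ∫_0^2 7*x^2 dx = 56/3;
    ∫_0^2 -2*x dx = -4;  ∫_0^2 1 dx = 2.
  Sum: 288/5 − 24 + 56/3 − 4 + 2 = 754/15.
  ∫_0^2 u'(x)^2 dx = ∫_0^2 (36*x^2 - 12*x + 1) dx. Term by term:
    ∫_0^2 36*x^2 dx = 96;  ∫_0^2 -12*x dx = -24;  ∫_0^2 1 dx = 2.
  Sum: 96 − 24 + 2 = 74.
Adding: ||u||_{H^1}^2 = 754/15 + 74 = 1864/15.


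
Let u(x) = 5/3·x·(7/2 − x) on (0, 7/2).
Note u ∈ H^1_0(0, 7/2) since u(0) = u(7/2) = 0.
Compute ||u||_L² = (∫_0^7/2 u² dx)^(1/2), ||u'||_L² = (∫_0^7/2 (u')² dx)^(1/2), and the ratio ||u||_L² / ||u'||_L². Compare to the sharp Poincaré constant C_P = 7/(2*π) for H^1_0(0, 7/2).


||u||_L² / ||u'||_L² = 7*sqrt(10)/20 < C_P = 7/(2*π).

u(x) = 5/3·x·(7/2 − x), so u'(x) = 35/6 - 10*x/3.
u(x) = 5/3·x·(7/2 − x) vanishes at x = 0 and x = 7/2, so u ∈ H^1_0(0, 7/2). Differentiate via the product rule and integrate the resulting polynomials term by term.
  ∫_0^7/2 u² dx = ∫_0^7/2 (25*x^4/9 - 175*x^3/9 + 1225*x^2/36) dx. Term by term:
    ∫_0^7/2 25*x^4/9 dx = 84035/288;  ∫_0^7/2 -175*x^3/9 dx = -420175/576;  ∫_0^7/2 1225*x^2/36 dx = 420175/864.
  Sum: 84035/288 − 420175/576 + 420175/864 = 84035/1728.
  ∫_0^7/2 (u')² dx = ∫_0^7/2 (100*x^2/9 - 350*x/9 + 1225/36) dx. Term by term:
    ∫_0^7/2 100*x^2/9 dx = 8575/54;  ∫_0^7/2 -350*x/9 dx = -8575/36;  ∫_0^7/2 1225/36 dx = 8575/72.
  Sum: 8575/54 − 8575/36 + 8575/72 = 8575/216.
∫_0^7/2 u² dx = 84035/1728, so ||u||_L² = 49*sqrt(105)/72.
∫_0^7/2 (u')² dx = 8575/216, so ||u'||_L² = 35*sqrt(42)/36.
Ratio ||u||_L² / ||u'||_L² = 7*sqrt(10)/20.
Sharp Poincaré constant on H^1_0(0, 7/2) is C_P = L/π = 7/(2*π), achieved by sin(2*π/7·x).
A polynomial bump cannot attain the sharp Poincaré constant (only the first sine eigenfunction does), so the ratio is strictly less than C_P, consistent with ||u||_L² ≤ C_P ||u'||_L².


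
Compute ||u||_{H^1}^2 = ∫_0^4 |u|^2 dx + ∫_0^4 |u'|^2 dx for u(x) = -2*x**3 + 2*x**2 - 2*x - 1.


||u||_{H^1}^2 = 391324/35

The H^1 norm (squared) on an interval (0, L) is
  ||u||_{H^1}^2 = ∫_0^L u(x)^2 dx + ∫_0^L u'(x)^2 dx.
Compute u'(x) = -6*x**2 + 4*x - 2.
Then u(x)^2 = 4*x**6 - 8*x**5 + 12*x**4 - 4*x**3 + 4*x + 1 and u'(x)^2 = 36*x**4 - 48*x**3 + 40*x**2 - 16*x + 4.
Integrate each monomial from 0 to 4 using ∫_0^4 c·x^n dx = c·4^(n+1)/(n+1):
  ∫_0^4 u(x)^2 dx = ∫_0^4 (4*x^6 - 8*x^5 + 12*x^4 - 4*x^3 + 4*x + 1) dx. Term by term:
    ∫_0^4 4*x^6 dx = 65536/7;  ∫_0^4 -8*x^5 dx = -16384/3;  ∫_0^4 12*x^4 dx = 12288/5;
    ∫_0^4 -4*x^3 dx = -256;  ∫_0^4 4*x dx = 32;  ∫_0^4 1 dx = 4.
  Sum: 65536/7 − 16384/3 + 12288/5 − 256 + 32 + 4 = 644548/105.
  ∫_0^4 u'(x)^2 dx = ∫_0^4 (36*x^4 - 48*x^3 + 40*x^2 - 16*x + 4) dx. Term by term:
    ∫_0^4 36*x^4 dx = 36864/5;  ∫_0^4 -48*x^3 dx = -3072;  ∫_0^4 40*x^2 dx = 2560/3;
    ∫_0^4 -16*x dx = -128;  ∫_0^4 4 dx = 16.
  Sum: 36864/5 − 3072 + 2560/3 − 128 + 16 = 75632/15.
Adding: ||u||_{H^1}^2 = 644548/105 + 75632/15 = 391324/35.


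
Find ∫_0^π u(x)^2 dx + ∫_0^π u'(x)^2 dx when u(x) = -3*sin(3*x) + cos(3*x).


||u||_{H^1(0,π)}^2 = 50*π

u'(x) = -3*sin(3*x) - 9*cos(3*x).
Expand u² and (u')² and integrate term by term on (0, π), using: for integers n ≥ 1, ∫_0^π sin²(nx) dx = ∫_0^π cos²(nx) dx = π/2; for n ≠ n', ∫_0^π sin(nx)sin(n'x) dx = ∫_0^π cos(nx)cos(n'x) dx = 0; and by product-to-sum, ∫_0^π sin(nx)cos(n'x) dx = ½∫_0^π [sin((n+n')x) + sin((n−n')x)] dx, which is 0 when n+n' is even and 2n/(n²−n'²) when n+n' is odd (it need not vanish on (0, π)).
  u² squared terms: (-3)²·∫sin(3x)² dx = 9·π/2 = 9*π/2;  (1)²·∫cos(3x)² dx = 1·π/2 = π/2.
  u² cross terms: 2·(-3)·(1)·∫sin(3x)·cos(3x) dx = -6·(0) = 0.
  So ∫_0^π u² dx = 9*π/2 + π/2 + 0 = 5*π.
  (u')² squared terms: (-9)²·∫cos(3x)² dx = 81·π/2 = 81*π/2;  (-3)²·∫sin(3x)² dx = 9·π/2 = 9*π/2.
  (u')² cross terms: 2·(-9)·(-3)·∫cos(3x)·sin(3x) dx = 54·(0) = 0.
  So ∫_0^π (u')² dx = 81*π/2 + 9*π/2 + 0 = 45*π.
||u||_{H^1}^2 = (5*π) + (45*π) = 50*π.


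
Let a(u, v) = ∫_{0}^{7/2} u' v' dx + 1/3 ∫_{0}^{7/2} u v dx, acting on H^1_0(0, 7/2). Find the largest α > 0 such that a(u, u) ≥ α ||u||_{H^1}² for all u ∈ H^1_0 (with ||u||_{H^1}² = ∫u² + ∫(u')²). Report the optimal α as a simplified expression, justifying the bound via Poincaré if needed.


α = (49 + 12*π^2)/(3*(4*π^2 + 49))

Coercivity of a(·,·) on H^1_0(0, 7/2) means a(u, u) ≥ α ||u||_{H^1}² for every u ∈ H^1_0.
The interval has length L = 7/2, and Poincaré/coercivity depend only on L. Here a(u, u) = ∫(u')² + (1/3)·∫u².
Here 0 < c = 1/3 < 1. The condition a(u,u) ≥ α||u||_{H^1}² reads (1−α)∫(u')² ≥ (α−c)∫u². Any admissible α is ≤ 1 (rapidly oscillating u have ∫u²/∫(u')² → 0), and α = 1 would force 0 ≥ (1−c)∫u², impossible since c < 1; so 1−α > 0. By the sharp Poincaré inequality on H^1_0 of an interval of length L, ∫(u')² ≥ (π/L)²∫u² with equality for the first sine mode sin(π(x−x₀)/L) (x₀ the left endpoint), so the inequality holds for all u iff (1−α)(π/L)² ≥ α − c, i.e. α ≤ ((π/L)² + c)/((π/L)² + 1) = (1 + c(L/π)²)/(1 + (L/π)²). With (π/L)² = 4*π^2/49 and c = 1/3, the largest admissible constant is α = ((π/L)² + c)/((π/L)² + 1).
Simplifying, α = (49 + 12*π^2)/(3*(4*π^2 + 49)).


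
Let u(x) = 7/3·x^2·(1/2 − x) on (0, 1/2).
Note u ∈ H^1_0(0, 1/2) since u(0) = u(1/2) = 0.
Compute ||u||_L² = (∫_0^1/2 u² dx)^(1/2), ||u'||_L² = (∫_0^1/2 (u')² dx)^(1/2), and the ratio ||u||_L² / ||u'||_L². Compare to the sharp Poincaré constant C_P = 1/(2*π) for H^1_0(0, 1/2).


||u||_L² / ||u'||_L² = sqrt(14)/28 < C_P = 1/(2*π).

u(x) = 7/3·x^2·(1/2 − x), so u'(x) = 7*x*(1 - 3*x)/3.
u(x) = 7/3·x^2·(1/2 − x) vanishes at x = 0 and x = 1/2, so u ∈ H^1_0(0, 1/2). Differentiate via the product rule and integrate the resulting polynomials term by term.
  ∫_0^1/2 u² dx = ∫_0^1/2 (49*x^6/9 - 49*x^5/9 + 49*x^4/36) dx. Term by term:
    ∫_0^1/2 49*x^6/9 dx = 7/1152;  ∫_0^1/2 -49*x^5/9 dx = -49/3456;  ∫_0^1/2 49*x^4/36 dx = 49/5760.
  Sum: 7/1152 − 49/3456 + 49/5760 = 7/17280.
  ∫_0^1/2 (u')² dx = ∫_0^1/2 (49*x^4 - 98*x^3/3 + 49*x^2/9) dx. Term by term:
    ∫_0^1/2 49*x^4 dx = 49/160;  ∫_0^1/2 -98*x^3/3 dx = -49/96;  ∫_0^1/2 49*x^2/9 dx = 49/216.
  Sum: 49/160 − 49/96 + 49/216 = 49/2160.
∫_0^1/2 u² dx = 7/17280, so ||u||_L² = sqrt(210)/720.
∫_0^1/2 (u')² dx = 49/2160, so ||u'||_L² = 7*sqrt(15)/180.
Ratio ||u||_L² / ||u'||_L² = sqrt(14)/28.
Sharp Poincaré constant on H^1_0(0, 1/2) is C_P = L/π = 1/(2*π), achieved by sin(2*π·x).
A polynomial bump cannot attain the sharp Poincaré constant (only the first sine eigenfunction does), so the ratio is strictly less than C_P, consistent with ||u||_L² ≤ C_P ||u'||_L².


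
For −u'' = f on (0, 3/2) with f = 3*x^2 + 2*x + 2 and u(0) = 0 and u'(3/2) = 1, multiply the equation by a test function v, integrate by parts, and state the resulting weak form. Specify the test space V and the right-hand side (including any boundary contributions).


V = {v ∈ H^1(0, 3/2) : v(0) = 0} (test functions vanish at x = 0 where u is specified); weak form: ∫_0^3/2 u'v' dx = ∫_0^3/2 (3*x^2 + 2*x + 2) v dx + v(3/2) for all v ∈ V.

Multiply both sides by a test function v and integrate from 0 to 3/2:
  ∫_0^3/2 −u''(x) v(x) dx = ∫_0^3/2 f(x) v(x) dx.
Integrate the LHS by parts once:
  ∫_0^3/2 −u'' v dx = −[u'(x) v(x)]_0^3/2 + ∫_0^3/2 u'(x) v'(x) dx.
Thus ∫_0^3/2 u'(x) v'(x) dx = ∫_0^3/2 f(x) v(x) dx + [u'(x) v(x)]_0^3/2.
Choose V so that boundary terms are either known or forced to vanish.
Mixed BC: u(0) = 0 (Dirichlet) and u'(3/2) = 1 (Neumann). Define V = {v ∈ H^1(0, 3/2) : v(0) = 0}. Then [u' v]_0^3/2 = u'(3/2)·v(3/2) − u'(0)·0 = v(3/2).
Weak formulation: find u (satisfying any essential BC) such that ∫_0^3/2 u'(x) v'(x) dx = ∫_0^3/2 f v dx + v(3/2) for all v ∈ V (Dirichlet at 0 absorbed into V; Neumann datum at x = 3/2 contributes the boundary term).
Substituting f(x) = 3*x^2 + 2*x + 2, the right-hand side is ∫_0^3/2 (3*x^2 + 2*x + 2) v dx + v(3/2).


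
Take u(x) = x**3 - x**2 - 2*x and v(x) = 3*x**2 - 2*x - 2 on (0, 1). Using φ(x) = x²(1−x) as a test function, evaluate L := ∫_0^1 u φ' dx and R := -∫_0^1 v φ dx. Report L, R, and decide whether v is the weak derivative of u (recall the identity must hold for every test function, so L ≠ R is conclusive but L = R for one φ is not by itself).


LHS = 1/6, RHS = 1/6. Yes, v = u' weakly.

u(x) = x**3 - x**2 - 2*x, classical derivative u'(x) = 3*x**2 - 2*x - 2.
φ(x) = x²(1−x), so φ'(x) = x*(2 - 3*x).
Note φ(0) = φ(1) = 0, so the boundary term u·φ vanishes.
LHS = ∫_0^1 u(x) φ'(x) dx = ∫_0^1 (-3*x^5 + 5*x^4 + 4*x^3 - 4*x^2) dx. Term by term:
  ∫_0^1 -3*x^5 dx = -1/2;  ∫_0^1 5*x^4 dx = 1;  ∫_0^1 4*x^3 dx = 1;
  ∫_0^1 -4*x^2 dx = -4/3.
Sum: -1/2 + 1 + 1 − 4/3 = 1/6.
So LHS = 1/6.
∫_0^1 v(x) φ(x) dx = ∫_0^1 (-3*x^5 + 5*x^4 - 2*x^2) dx. Term by term:
  ∫_0^1 -3*x^5 dx = -1/2;  ∫_0^1 5*x^4 dx = 1;  ∫_0^1 -2*x^2 dx = -2/3.
Sum: -1/2 + 1 − 2/3 = -1/6.
So RHS = -∫_0^1 v(x) φ(x) dx = 1/6.
LHS = RHS, so the identity holds for this test φ.
Moreover u is smooth here and v(x) = u'(x) = 3*x**2 - 2*x - 2 pointwise, so the identity holds for every test function. Hence v is the weak derivative of u.


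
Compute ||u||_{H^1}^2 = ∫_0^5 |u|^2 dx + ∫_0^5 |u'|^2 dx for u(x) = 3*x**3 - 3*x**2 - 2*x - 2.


||u||_{H^1}^2 = 1817615/21

The H^1 norm (squared) on an interval (0, L) is
  ||u||_{H^1}^2 = ∫_0^L u(x)^2 dx + ∫_0^L u'(x)^2 dx.
Compute u'(x) = 9*x**2 - 6*x - 2.
Then u(x)^2 = 9*x**6 - 18*x**5 - 3*x**4 + 16*x**2 + 8*x + 4 and u'(x)^2 = 81*x**4 - 108*x**3 + 24*x + 4.
Integrate each monomial from 0 to 5 using ∫_0^5 c·x^n dx = c·5^(n+1)/(n+1):
  ∫_0^5 u(x)^2 dx = ∫_0^5 (9*x^6 - 18*x^5 - 3*x^4 + 16*x^2 + 8*x + 4) dx. Term by term:
    ∫_0^5 9*x^6 dx = 703125/7;  ∫_0^5 -18*x^5 dx = -46875;  ∫_0^5 -3*x^4 dx = -1875;
    ∫_0^5 16*x^2 dx = 2000/3;  ∫_0^5 8*x dx = 100;  ∫_0^5 4 dx = 20.
  Sum: 703125/7 − 46875 − 1875 + 2000/3 + 100 + 20 = 1102145/21.
  ∫_0^5 u'(x)^2 dx = ∫_0^5 (81*x^4 - 108*x^3 + 24*x + 4) dx. Term by term:
    ∫_0^5 81*x^4 dx = 50625;  ∫_0^5 -108*x^3 dx = -16875;  ∫_0^5 24*x dx = 300;
    ∫_0^5 4 dx = 20.
  Sum: 50625 − 16875 + 300 + 20 = 34070.
Adding: ||u||_{H^1}^2 = 1102145/21 + 34070 = 1817615/21.


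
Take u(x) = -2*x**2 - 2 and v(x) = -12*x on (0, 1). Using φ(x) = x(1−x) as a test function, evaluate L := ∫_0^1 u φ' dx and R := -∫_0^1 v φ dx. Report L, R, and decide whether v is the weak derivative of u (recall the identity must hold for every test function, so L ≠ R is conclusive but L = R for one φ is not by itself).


LHS = 1/3, RHS = 1. No, v is not the weak derivative of u.

u(x) = -2*x**2 - 2, classical derivative u'(x) = -4*x.
φ(x) = x(1−x), so φ'(x) = 1 - 2*x.
Note φ(0) = φ(1) = 0, so the boundary term u·φ vanishes.
LHS = ∫_0^1 u(x) φ'(x) dx = ∫_0^1 (4*x^3 - 2*x^2 + 4*x - 2) dx. Term by term:
  ∫_0^1 4*x^3 dx = 1;  ∫_0^1 -2*x^2 dx = -2/3;  ∫_0^1 4*x dx = 2;
  ∫_0^1 -2 dx = -2.
Sum: 1 − 2/3 + 2 − 2 = 1/3.
So LHS = 1/3.
∫_0^1 v(x) φ(x) dx = ∫_0^1 (12*x^3 - 12*x^2) dx. Term by term:
  ∫_0^1 12*x^3 dx = 3;  ∫_0^1 -12*x^2 dx = -4.
Sum: 3 − 4 = -1.
So RHS = -∫_0^1 v(x) φ(x) dx = 1.
LHS − RHS = -2/3 ≠ 0, so the identity fails.
(For a valid weak derivative the identity must hold for EVERY test function, in particular this one. The failure shows v is NOT the weak derivative of u.)
Correct weak derivative would be u'(x) = -4*x.


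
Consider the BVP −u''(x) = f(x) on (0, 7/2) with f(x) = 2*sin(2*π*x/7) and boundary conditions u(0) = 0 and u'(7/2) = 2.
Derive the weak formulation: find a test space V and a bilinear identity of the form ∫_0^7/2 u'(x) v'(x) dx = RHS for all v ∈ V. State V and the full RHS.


V = {v ∈ H^1(0, 7/2) : v(0) = 0} (test functions vanish at x = 0 where u is specified); weak form: ∫_0^7/2 u'v' dx = ∫_0^7/2 (2*sin(2*π*x/7)) v dx + 2·v(7/2) for all v ∈ V.

Multiply both sides by a test function v and integrate from 0 to 7/2:
  ∫_0^7/2 −u''(x) v(x) dx = ∫_0^7/2 f(x) v(x) dx.
Integrate the LHS by parts once:
  ∫_0^7/2 −u'' v dx = −[u'(x) v(x)]_0^7/2 + ∫_0^7/2 u'(x) v'(x) dx.
Thus ∫_0^7/2 u'(x) v'(x) dx = ∫_0^7/2 f(x) v(x) dx + [u'(x) v(x)]_0^7/2.
Choose V so that boundary terms are either known or forced to vanish.
Mixed BC: u(0) = 0 (Dirichlet) and u'(7/2) = 2 (Neumann). Define V = {v ∈ H^1(0, 7/2) : v(0) = 0}. Then [u' v]_0^7/2 = u'(7/2)·v(7/2) − u'(0)·0 = 2·v(7/2).
Weak formulation: find u (satisfying any essential BC) such that ∫_0^7/2 u'(x) v'(x) dx = ∫_0^7/2 f v dx + 2·v(7/2) for all v ∈ V (Dirichlet at 0 absorbed into V; Neumann datum at x = 7/2 contributes the boundary term).
Substituting f(x) = 2*sin(2*π*x/7), the right-hand side is ∫_0^7/2 (2*sin(2*π*x/7)) v dx + 2·v(7/2).


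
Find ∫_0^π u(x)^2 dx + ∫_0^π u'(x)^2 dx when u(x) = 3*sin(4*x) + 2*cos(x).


||u||_{H^1(0,π)}^2 = 64/5 + 161*π/2

u'(x) = -2*sin(x) + 12*cos(4*x).
Expand u² and (u')² and integrate term by term on (0, π), using: for integers n ≥ 1, ∫_0^π sin²(nx) dx = ∫_0^π cos²(nx) dx = π/2; for n ≠ n', ∫_0^π sin(nx)sin(n'x) dx = ∫_0^π cos(nx)cos(n'x) dx = 0; and by product-to-sum, ∫_0^π sin(nx)cos(n'x) dx = ½∫_0^π [sin((n+n')x) + sin((n−n')x)] dx, which is 0 when n+n' is even and 2n/(n²−n'²) when n+n' is odd (it need not vanish on (0, π)).
  u² squared terms: (2)²·∫cos(x)² dx = 4·π/2 = 2*π;  (3)²·∫sin(4x)² dx = 9·π/2 = 9*π/2.
  u² cross terms: 2·(2)·(3)·∫cos(x)·sin(4x) dx = 12·(8/15) = 32/5.
  So ∫_0^π u² dx = 2*π + 9*π/2 + 32/5 = 32/5 + 13*π/2.
  (u')² squared terms: (-2)²·∫sin(x)² dx = 4·π/2 = 2*π;  (12)²·∫cos(4x)² dx = 144·π/2 = 72*π.
  (u')² cross terms: 2·(-2)·(12)·∫sin(x)·cos(4x) dx = -48·(-2/15) = 32/5.
  So ∫_0^π (u')² dx = 2*π + 72*π + 32/5 = 32/5 + 74*π.
||u||_{H^1}^2 = (32/5 + 13*π/2) + (32/5 + 74*π) = 64/5 + 161*π/2.


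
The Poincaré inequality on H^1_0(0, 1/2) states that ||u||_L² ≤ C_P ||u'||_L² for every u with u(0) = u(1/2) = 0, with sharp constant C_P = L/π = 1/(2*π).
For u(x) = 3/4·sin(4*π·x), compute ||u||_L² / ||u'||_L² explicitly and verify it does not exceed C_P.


||u||_L² / ||u'||_L² = 1/(4*π) < C_P = 1/(2*π).

u(x) = 3/4·sin(4*π·x), so u'(x) = 3*π*cos(4*π*x).
Writing u(x) = A·sin(kπx/L) with A = 3/4 and k = 2, use ∫_0^L sin²(kπx/L) dx = L/2 and ∫_0^L cos²(kπx/L) dx = L/2.
u² = 9/16·sin²(4*π·x) and (u')² = 9*π^2·cos²(4*π·x), and each of sin², cos² integrates to L/2 = 1/4 over (0, 1/2).
∫_0^1/2 u² dx = 9/64, so ||u||_L² = 3/8.
∫_0^1/2 (u')² dx = 9*π^2/4, so ||u'||_L² = 3*π/2.
Ratio ||u||_L² / ||u'||_L² = 1/(4*π).
Sharp Poincaré constant on H^1_0(0, 1/2) is C_P = L/π = 1/(2*π), achieved by sin(2*π·x).
This is the k = 2 harmonic; the ratio L/(kπ) is strictly less than C_P = L/π, consistent with the sharp inequality ||u||_L² ≤ C_P ||u'||_L².


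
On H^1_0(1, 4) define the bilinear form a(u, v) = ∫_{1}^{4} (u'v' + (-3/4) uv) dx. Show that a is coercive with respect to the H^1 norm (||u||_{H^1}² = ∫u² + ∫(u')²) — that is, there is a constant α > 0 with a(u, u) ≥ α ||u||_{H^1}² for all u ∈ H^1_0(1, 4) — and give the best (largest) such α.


α = (-27/4 + π^2)/(9 + π^2)

Coercivity of a(·,·) on H^1_0(1, 4) means a(u, u) ≥ α ||u||_{H^1}² for every u ∈ H^1_0.
The interval has length L = 3, and Poincaré/coercivity depend only on L. Here a(u, u) = ∫(u')² + (-3/4)·∫u².
Here c = -3/4 < 0 with |c| < (π/L)² = π^2/9, so coercivity still holds. The condition a(u,u) ≥ α||u||_{H^1}² reads (1−α)∫(u')² ≥ (α−c)∫u². Any admissible α is ≤ 1 (rapidly oscillating u have ∫u²/∫(u')² → 0), and α = 1 would force 0 ≥ (1−c)∫u², impossible since c < 1; so 1−α > 0. By the sharp Poincaré inequality on H^1_0 of an interval of length L, ∫(u')² ≥ (π/L)²∫u² with equality for the first sine mode sin(π(x−x₀)/L) (x₀ the left endpoint), so the inequality holds for all u iff (1−α)(π/L)² ≥ α − c, i.e. α ≤ ((π/L)² + c)/((π/L)² + 1) = (1 + c(L/π)²)/(1 + (L/π)²). (Direct route, valid since c ≤ 0: Poincaré gives c∫u² ≥ c(L/π)²∫(u')², so a(u,u) ≥ (1 + c(L/π)²)∫(u')², while ||u||_{H^1}² ≤ (1 + (L/π)²)∫(u')²; dividing yields the same α.) With (π/L)² = π^2/9 and c = -3/4, the largest admissible constant is α = ((π/L)² + c)/((π/L)² + 1).
Simplifying, α = (-27/4 + π^2)/(9 + π^2).


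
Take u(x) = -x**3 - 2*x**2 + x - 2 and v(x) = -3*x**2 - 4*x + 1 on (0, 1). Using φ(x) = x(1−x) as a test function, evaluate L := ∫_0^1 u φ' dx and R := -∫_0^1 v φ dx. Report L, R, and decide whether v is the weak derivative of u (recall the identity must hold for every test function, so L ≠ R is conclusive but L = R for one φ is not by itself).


LHS = 19/60, RHS = 19/60. Yes, v = u' weakly.

u(x) = -x**3 - 2*x**2 + x - 2, classical derivative u'(x) = -3*x**2 - 4*x + 1.
φ(x) = x(1−x), so φ'(x) = 1 - 2*x.
Note φ(0) = φ(1) = 0, so the boundary term u·φ vanishes.
LHS = ∫_0^1 u(x) φ'(x) dx = ∫_0^1 (2*x^4 + 3*x^3 - 4*x^2 + 5*x - 2) dx. Term by term:
  ∫_0^1 2*x^4 dx = 2/5;  ∫_0^1 3*x^3 dx = 3/4;  ∫_0^1 -4*x^2 dx = -4/3;
  ∫_0^1 5*x dx = 5/2;  ∫_0^1 -2 dx = -2.
Sum: 2/5 + 3/4 − 4/3 + 5/2 − 2 = 19/60.
So LHS = 19/60.
∫_0^1 v(x) φ(x) dx = ∫_0^1 (3*x^4 + x^3 - 5*x^2 + x) dx. Term by term:
  ∫_0^1 3*x^4 dx = 3/5;  ∫_0^1 x^3 dx = 1/4;  ∫_0^1 -5*x^2 dx = -5/3;
  ∫_0^1 x dx = 1/2.
Sum: 3/5 + 1/4 − 5/3 + 1/2 = -19/60.
So RHS = -∫_0^1 v(x) φ(x) dx = 19/60.
LHS = RHS, so the identity holds for this test φ.
Moreover u is smooth here and v(x) = u'(x) = -3*x**2 - 4*x + 1 pointwise, so the identity holds for every test function. Hence v is the weak derivative of u.


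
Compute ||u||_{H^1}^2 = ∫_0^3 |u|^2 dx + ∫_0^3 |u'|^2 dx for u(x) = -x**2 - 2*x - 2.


||u||_{H^1}^2 = 1668/5

The H^1 norm (squared) on an interval (0, L) is
  ||u||_{H^1}^2 = ∫_0^L u(x)^2 dx + ∫_0^L u'(x)^2 dx.
Compute u'(x) = -2*x - 2.
Then u(x)^2 = x**4 + 4*x**3 + 8*x**2 + 8*x + 4 and u'(x)^2 = 4*x**2 + 8*x + 4.
Integrate each monomial from 0 to 3 using ∫_0^3 c·x^n dx = c·3^(n+1)/(n+1):
  ∫_0^3 u(x)^2 dx = ∫_0^3 (x^4 + 4*x^3 + 8*x^2 + 8*x + 4) dx. Term by term:
    ∫_0^3 x^4 dx = 243/5;  ∫_0^3 4*x^3 dx = 81;  ∫_0^3 8*x^2 dx = 72;
    ∫_0^3 8*x dx = 36;  ∫_0^3 4 dx = 12.
  Sum: 243/5 + 81 + 72 + 36 + 12 = 1248/5.
  ∫_0^3 u'(x)^2 dx = ∫_0^3 (4*x^2 + 8*x + 4) dx. Term by term:
    ∫_0^3 4*x^2 dx = 36;  ∫_0^3 8*x dx = 36;  ∫_0^3 4 dx = 12.
  Sum: 36 + 36 + 12 = 84.
Adding: ||u||_{H^1}^2 = 1248/5 + 84 = 1668/5.


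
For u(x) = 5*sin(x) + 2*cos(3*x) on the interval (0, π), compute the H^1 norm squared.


||u||_{H^1(0,π)}^2 = 45*π

u'(x) = -6*sin(3*x) + 5*cos(x).
Expand u² and (u')² and integrate term by term on (0, π), using: for integers n ≥ 1, ∫_0^π sin²(nx) dx = ∫_0^π cos²(nx) dx = π/2; for n ≠ n', ∫_0^π sin(nx)sin(n'x) dx = ∫_0^π cos(nx)cos(n'x) dx = 0; and by product-to-sum, ∫_0^π sin(nx)cos(n'x) dx = ½∫_0^π [sin((n+n')x) + sin((n−n')x)] dx, which is 0 when n+n' is even and 2n/(n²−n'²) when n+n' is odd (it need not vanish on (0, π)).
  u² squared terms: (2)²·∫cos(3x)² dx = 4·π/2 = 2*π;  (5)²·∫sin(x)² dx = 25·π/2 = 25*π/2.
  u² cross terms: 2·(2)·(5)·∫cos(3x)·sin(x) dx = 20·(0) = 0.
  So ∫_0^π u² dx = 2*π + 25*π/2 + 0 = 29*π/2.
  (u')² squared terms: (-6)²·∫sin(3x)² dx = 36·π/2 = 18*π;  (5)²·∫cos(x)² dx = 25·π/2 = 25*π/2.
  (u')² cross terms: 2·(-6)·(5)·∫sin(3x)·cos(x) dx = -60·(0) = 0.
  So ∫_0^π (u')² dx = 18*π + 25*π/2 + 0 = 61*π/2.
||u||_{H^1}^2 = (29*π/2) + (61*π/2) = 45*π.


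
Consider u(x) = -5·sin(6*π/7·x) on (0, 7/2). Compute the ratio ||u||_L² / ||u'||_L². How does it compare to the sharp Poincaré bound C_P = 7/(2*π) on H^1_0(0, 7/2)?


||u||_L² / ||u'||_L² = 7/(6*π) < C_P = 7/(2*π).

u(x) = -5·sin(6*π/7·x), so u'(x) = -30*π*cos(6*π*x/7)/7.
Writing u(x) = A·sin(kπx/L) with A = -5 and k = 3, use ∫_0^L sin²(kπx/L) dx = L/2 and ∫_0^L cos²(kπx/L) dx = L/2.
u² = 25·sin²(6*π/7·x) and (u')² = 900*π^2/49·cos²(6*π/7·x), and each of sin², cos² integrates to L/2 = 7/4 over (0, 7/2).
∫_0^7/2 u² dx = 175/4, so ||u||_L² = 5*sqrt(7)/2.
∫_0^7/2 (u')² dx = 225*π^2/7, so ||u'||_L² = 15*sqrt(7)*π/7.
Ratio ||u||_L² / ||u'||_L² = 7/(6*π).
Sharp Poincaré constant on H^1_0(0, 7/2) is C_P = L/π = 7/(2*π), achieved by sin(2*π/7·x).
This is the k = 3 harmonic; the ratio L/(kπ) is strictly less than C_P = L/π, consistent with the sharp inequality ||u||_L² ≤ C_P ||u'||_L².


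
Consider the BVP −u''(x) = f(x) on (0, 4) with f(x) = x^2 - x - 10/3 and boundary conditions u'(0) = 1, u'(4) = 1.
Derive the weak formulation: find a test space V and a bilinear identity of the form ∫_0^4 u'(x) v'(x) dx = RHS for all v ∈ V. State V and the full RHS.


V = H^1(0, 4) (v unrestricted at boundary; u is determined up to an additive constant); weak form: ∫_0^4 u'v' dx = ∫_0^4 (x^2 - x - 10/3) v dx + v(4) − v(0) for all v ∈ V.

Multiply both sides by a test function v and integrate from 0 to 4:
  ∫_0^4 −u''(x) v(x) dx = ∫_0^4 f(x) v(x) dx.
Integrate the LHS by parts once:
  ∫_0^4 −u'' v dx = −[u'(x) v(x)]_0^4 + ∫_0^4 u'(x) v'(x) dx.
Thus ∫_0^4 u'(x) v'(x) dx = ∫_0^4 f(x) v(x) dx + [u'(x) v(x)]_0^4.
Choose V so that boundary terms are either known or forced to vanish.
u has inhomogeneous Neumann u'(0) = 1, u'(4) = 1. [u' v]_0^4 = (1)·v(4) − (1)·v(0) = v(4) − v(0). Take V = H^1(0, 4); boundary term becomes part of RHS.
Weak formulation: find u (satisfying any essential BC) such that ∫_0^4 u'(x) v'(x) dx = ∫_0^4 f v dx + v(4) − v(0) for all v ∈ V (Neumann data are natural BCs: they enter the RHS as boundary terms).
Substituting f(x) = x^2 - x - 10/3, the right-hand side is ∫_0^4 (x^2 - x - 10/3) v dx + v(4) − v(0).
Compatibility check (pure Neumann): taking v ≡ 1 ∈ V gives 0 = ∫_0^4 f dx + (1) − (1), i.e. ∫_0^4 f dx must equal u'(0) − u'(4) = 0. Indeed ∫_0^4 (x^2 - x - 10/3) dx = 0, so the data are compatible. The solution is then unique only up to an additive constant (fix it e.g. by requiring ∫_0^4 u dx = 0).


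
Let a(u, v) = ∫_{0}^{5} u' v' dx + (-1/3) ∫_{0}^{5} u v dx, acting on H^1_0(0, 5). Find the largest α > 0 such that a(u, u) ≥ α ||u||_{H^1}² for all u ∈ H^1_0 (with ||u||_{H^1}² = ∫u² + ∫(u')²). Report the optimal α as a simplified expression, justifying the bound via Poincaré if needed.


α = (-25/3 + π^2)/(π^2 + 25)

Coercivity of a(·,·) on H^1_0(0, 5) means a(u, u) ≥ α ||u||_{H^1}² for every u ∈ H^1_0.
The interval has length L = 5, and Poincaré/coercivity depend only on L. Here a(u, u) = ∫(u')² + (-1/3)·∫u².
Here c = -1/3 < 0 with |c| < (π/L)² = π^2/25, so coercivity still holds. The condition a(u,u) ≥ α||u||_{H^1}² reads (1−α)∫(u')² ≥ (α−c)∫u². Any admissible α is ≤ 1 (rapidly oscillating u have ∫u²/∫(u')² → 0), and α = 1 would force 0 ≥ (1−c)∫u², impossible since c < 1; so 1−α > 0. By the sharp Poincaré inequality on H^1_0 of an interval of length L, ∫(u')² ≥ (π/L)²∫u² with equality for the first sine mode sin(π(x−x₀)/L) (x₀ the left endpoint), so the inequality holds for all u iff (1−α)(π/L)² ≥ α − c, i.e. α ≤ ((π/L)² + c)/((π/L)² + 1) = (1 + c(L/π)²)/(1 + (L/π)²). (Direct route, valid since c ≤ 0: Poincaré gives c∫u² ≥ c(L/π)²∫(u')², so a(u,u) ≥ (1 + c(L/π)²)∫(u')², while ||u||_{H^1}² ≤ (1 + (L/π)²)∫(u')²; dividing yields the same α.) With (π/L)² = π^2/25 and c = -1/3, the largest admissible constant is α = ((π/L)² + c)/((π/L)² + 1).
Simplifying, α = (-25/3 + π^2)/(π^2 + 25).


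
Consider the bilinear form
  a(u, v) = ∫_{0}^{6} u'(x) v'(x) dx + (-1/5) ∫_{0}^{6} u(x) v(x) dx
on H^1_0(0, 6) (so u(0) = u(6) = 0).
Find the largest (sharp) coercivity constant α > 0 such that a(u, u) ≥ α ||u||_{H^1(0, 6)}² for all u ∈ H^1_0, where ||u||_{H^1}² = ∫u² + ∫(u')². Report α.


α = (-36/5 + π^2)/(π^2 + 36)

Coercivity of a(·,·) on H^1_0(0, 6) means a(u, u) ≥ α ||u||_{H^1}² for every u ∈ H^1_0.
The interval has length L = 6, and Poincaré/coercivity depend only on L. Here a(u, u) = ∫(u')² + (-1/5)·∫u².
Here c = -1/5 < 0 with |c| < (π/L)² = π^2/36, so coercivity still holds. The condition a(u,u) ≥ α||u||_{H^1}² reads (1−α)∫(u')² ≥ (α−c)∫u². Any admissible α is ≤ 1 (rapidly oscillating u have ∫u²/∫(u')² → 0), and α = 1 would force 0 ≥ (1−c)∫u², impossible since c < 1; so 1−α > 0. By the sharp Poincaré inequality on H^1_0 of an interval of length L, ∫(u')² ≥ (π/L)²∫u² with equality for the first sine mode sin(π(x−x₀)/L) (x₀ the left endpoint), so the inequality holds for all u iff (1−α)(π/L)² ≥ α − c, i.e. α ≤ ((π/L)² + c)/((π/L)² + 1) = (1 + c(L/π)²)/(1 + (L/π)²). (Direct route, valid since c ≤ 0: Poincaré gives c∫u² ≥ c(L/π)²∫(u')², so a(u,u) ≥ (1 + c(L/π)²)∫(u')², while ||u||_{H^1}² ≤ (1 + (L/π)²)∫(u')²; dividing yields the same α.) With (π/L)² = π^2/36 and c = -1/5, the largest admissible constant is α = ((π/L)² + c)/((π/L)² + 1).
Simplifying, α = (-36/5 + π^2)/(π^2 + 36).


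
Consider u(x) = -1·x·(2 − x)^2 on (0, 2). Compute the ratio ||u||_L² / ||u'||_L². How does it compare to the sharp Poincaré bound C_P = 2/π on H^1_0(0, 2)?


||u||_L² / ||u'||_L² = sqrt(14)/7 < C_P = 2/π.

u(x) = -1·x·(2 − x)^2, so u'(x) = (2 - 3*x)*(x - 2).
u(x) = -1·x·(2 − x)^2 vanishes at x = 0 and x = 2, so u ∈ H^1_0(0, 2). Differentiate via the product rule and integrate the resulting polynomials term by term.
  ∫_0^2 u² dx = ∫_0^2 (x^6 - 8*x^5 + 24*x^4 - 32*x^3 + 16*x^2) dx. Term by term:
    ∫_0^2 x^6 dx = 128/7;  ∫_0^2 -8*x^5 dx = -256/3;  ∫_0^2 24*x^4 dx = 768/5;
    ∫_0^2 -32*x^3 dx = -128;  ∫_0^2 16*x^2 dx = 128/3.
  Sum: 128/7 − 256/3 + 768/5 − 128 + 128/3 = 128/105.
  ∫_0^2 (u')² dx = ∫_0^2 (9*x^4 - 48*x^3 + 88*x^2 - 64*x + 16) dx. Term by term:
    ∫_0^2 9*x^4 dx = 288/5;  ∫_0^2 -48*x^3 dx = -192;  ∫_0^2 88*x^2 dx = 704/3;
    ∫_0^2 -64*x dx = -128;  ∫_0^2 16 dx = 32.
  Sum: 288/5 − 192 + 704/3 − 128 + 32 = 64/15.
∫_0^2 u² dx = 128/105, so ||u||_L² = 8*sqrt(210)/105.
∫_0^2 (u')² dx = 64/15, so ||u'||_L² = 8*sqrt(15)/15.
Ratio ||u||_L² / ||u'||_L² = sqrt(14)/7.
Sharp Poincaré constant on H^1_0(0, 2) is C_P = L/π = 2/π, achieved by sin(π/2·x).
A polynomial bump cannot attain the sharp Poincaré constant (only the first sine eigenfunction does), so the ratio is strictly less than C_P, consistent with ||u||_L² ≤ C_P ||u'||_L².


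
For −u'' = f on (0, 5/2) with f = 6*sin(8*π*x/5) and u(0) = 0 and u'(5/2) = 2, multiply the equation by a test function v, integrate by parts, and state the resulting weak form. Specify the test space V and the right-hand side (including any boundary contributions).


V = {v ∈ H^1(0, 5/2) : v(0) = 0} (test functions vanish at x = 0 where u is specified); weak form: ∫_0^5/2 u'v' dx = ∫_0^5/2 (6*sin(8*π*x/5)) v dx + 2·v(5/2) for all v ∈ V.

Multiply both sides by a test function v and integrate from 0 to 5/2:
  ∫_0^5/2 −u''(x) v(x) dx = ∫_0^5/2 f(x) v(x) dx.
Integrate the LHS by parts once:
  ∫_0^5/2 −u'' v dx = −[u'(x) v(x)]_0^5/2 + ∫_0^5/2 u'(x) v'(x) dx.
Thus ∫_0^5/2 u'(x) v'(x) dx = ∫_0^5/2 f(x) v(x) dx + [u'(x) v(x)]_0^5/2.
Choose V so that boundary terms are either known or forced to vanish.
Mixed BC: u(0) = 0 (Dirichlet) and u'(5/2) = 2 (Neumann). Define V = {v ∈ H^1(0, 5/2) : v(0) = 0}. Then [u' v]_0^5/2 = u'(5/2)·v(5/2) − u'(0)·0 = 2·v(5/2).
Weak formulation: find u (satisfying any essential BC) such that ∫_0^5/2 u'(x) v'(x) dx = ∫_0^5/2 f v dx + 2·v(5/2) for all v ∈ V (Dirichlet at 0 absorbed into V; Neumann datum at x = 5/2 contributes the boundary term).
Substituting f(x) = 6*sin(8*π*x/5), the right-hand side is ∫_0^5/2 (6*sin(8*π*x/5)) v dx + 2·v(5/2).


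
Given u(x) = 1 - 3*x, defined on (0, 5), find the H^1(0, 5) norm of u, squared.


||u||_{H^1}^2 = 350

The H^1 norm (squared) on an interval (0, L) is
  ||u||_{H^1}^2 = ∫_0^L u(x)^2 dx + ∫_0^L u'(x)^2 dx.
Compute u'(x) = -3.
Then u(x)^2 = 9*x**2 - 6*x + 1 and u'(x)^2 = 9.
Integrate each monomial from 0 to 5 using ∫_0^5 c·x^n dx = c·5^(n+1)/(n+1):
  ∫_0^5 u(x)^2 dx = ∫_0^5 (9*x^2 - 6*x + 1) dx. Term by term:
    ∫_0^5 9*x^2 dx = 375;  ∫_0^5 -6*x dx = -75;  ∫_0^5 1 dx = 5.
  Sum: 375 − 75 + 5 = 305.
  ∫_0^5 u'(x)^2 dx = ∫_0^5 (9) dx. Term by term:
    ∫_0^5 9 dx = 45.
Adding: ||u||_{H^1}^2 = 305 + 45 = 350.


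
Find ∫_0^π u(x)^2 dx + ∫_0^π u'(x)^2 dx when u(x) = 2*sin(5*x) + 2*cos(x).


||u||_{H^1(0,π)}^2 = 56*π

u'(x) = -2*sin(x) + 10*cos(5*x).
Expand u² and (u')² and integrate term by term on (0, π), using: for integers n ≥ 1, ∫_0^π sin²(nx) dx = ∫_0^π cos²(nx) dx = π/2; for n ≠ n', ∫_0^π sin(nx)sin(n'x) dx = ∫_0^π cos(nx)cos(n'x) dx = 0; and by product-to-sum, ∫_0^π sin(nx)cos(n'x) dx = ½∫_0^π [sin((n+n')x) + sin((n−n')x)] dx, which is 0 when n+n' is even and 2n/(n²−n'²) when n+n' is odd (it need not vanish on (0, π)).
  u² squared terms: (2)²·∫cos(x)² dx = 4·π/2 = 2*π;  (2)²·∫sin(5x)² dx = 4·π/2 = 2*π.
  u² cross terms: 2·(2)·(2)·∫cos(x)·sin(5x) dx = 8·(0) = 0.
  So ∫_0^π u² dx = 2*π + 2*π + 0 = 4*π.
  (u')² squared terms: (-2)²·∫sin(x)² dx = 4·π/2 = 2*π;  (10)²·∫cos(5x)² dx = 100·π/2 = 50*π.
  (u')² cross terms: 2·(-2)·(10)·∫sin(x)·cos(5x) dx = -40·(0) = 0.
  So ∫_0^π (u')² dx = 2*π + 50*π + 0 = 52*π.
||u||_{H^1}^2 = (4*π) + (52*π) = 56*π.


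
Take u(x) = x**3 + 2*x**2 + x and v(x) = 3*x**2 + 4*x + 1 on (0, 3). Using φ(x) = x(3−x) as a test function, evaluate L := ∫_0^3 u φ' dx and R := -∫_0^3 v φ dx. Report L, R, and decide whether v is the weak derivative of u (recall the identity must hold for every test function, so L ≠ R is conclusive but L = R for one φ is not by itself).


LHS = -1359/20, RHS = -1359/20. Yes, v = u' weakly.

u(x) = x**3 + 2*x**2 + x, classical derivative u'(x) = 3*x**2 + 4*x + 1.
φ(x) = x(3−x), so φ'(x) = 3 - 2*x.
Note φ(0) = φ(3) = 0, so the boundary term u·φ vanishes.
LHS = ∫_0^3 u(x) φ'(x) dx = ∫_0^3 (-2*x^4 - x^3 + 4*x^2 + 3*x) dx. Term by term:
  ∫_0^3 -2*x^4 dx = -486/5;  ∫_0^3 -x^3 dx = -81/4;  ∫_0^3 4*x^2 dx = 36;
  ∫_0^3 3*x dx = 27/2.
Sum: -486/5 − 81/4 + 36 + 27/2 = -1359/20.
So LHS = -1359/20.
∫_0^3 v(x) φ(x) dx = ∫_0^3 (-3*x^4 + 5*x^3 + 11*x^2 + 3*x) dx. Term by term:
  ∫_0^3 -3*x^4 dx = -729/5;  ∫_0^3 5*x^3 dx = 405/4;  ∫_0^3 11*x^2 dx = 99;
  ∫_0^3 3*x dx = 27/2.
Sum: -729/5 + 405/4 + 99 + 27/2 = 1359/20.
So RHS = -∫_0^3 v(x) φ(x) dx = -1359/20.
LHS = RHS, so the identity holds for this test φ.
Moreover u is smooth here and v(x) = u'(x) = 3*x**2 + 4*x + 1 pointwise, so the identity holds for every test function. Hence v is the weak derivative of u.


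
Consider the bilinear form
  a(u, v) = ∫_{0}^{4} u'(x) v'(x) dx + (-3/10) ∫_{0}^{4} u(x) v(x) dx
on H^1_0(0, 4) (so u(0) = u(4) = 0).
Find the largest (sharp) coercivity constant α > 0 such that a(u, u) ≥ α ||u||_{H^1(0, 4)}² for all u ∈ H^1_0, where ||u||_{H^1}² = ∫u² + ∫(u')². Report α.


α = (-24/5 + π^2)/(π^2 + 16)

Coercivity of a(·,·) on H^1_0(0, 4) means a(u, u) ≥ α ||u||_{H^1}² for every u ∈ H^1_0.
The interval has length L = 4, and Poincaré/coercivity depend only on L. Here a(u, u) = ∫(u')² + (-3/10)·∫u².
Here c = -3/10 < 0 with |c| < (π/L)² = π^2/16, so coercivity still holds. The condition a(u,u) ≥ α||u||_{H^1}² reads (1−α)∫(u')² ≥ (α−c)∫u². Any admissible α is ≤ 1 (rapidly oscillating u have ∫u²/∫(u')² → 0), and α = 1 would force 0 ≥ (1−c)∫u², impossible since c < 1; so 1−α > 0. By the sharp Poincaré inequality on H^1_0 of an interval of length L, ∫(u')² ≥ (π/L)²∫u² with equality for the first sine mode sin(π(x−x₀)/L) (x₀ the left endpoint), so the inequality holds for all u iff (1−α)(π/L)² ≥ α − c, i.e. α ≤ ((π/L)² + c)/((π/L)² + 1) = (1 + c(L/π)²)/(1 + (L/π)²). (Direct route, valid since c ≤ 0: Poincaré gives c∫u² ≥ c(L/π)²∫(u')², so a(u,u) ≥ (1 + c(L/π)²)∫(u')², while ||u||_{H^1}² ≤ (1 + (L/π)²)∫(u')²; dividing yields the same α.) With (π/L)² = π^2/16 and c = -3/10, the largest admissible constant is α = ((π/L)² + c)/((π/L)² + 1).
Simplifying, α = (-24/5 + π^2)/(π^2 + 16).


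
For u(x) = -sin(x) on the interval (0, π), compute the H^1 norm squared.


||u||_{H^1(0,π)}^2 = π

u'(x) = -cos(x).
Expand u² and (u')² and integrate term by term on (0, π), using: for integers n ≥ 1, ∫_0^π sin²(nx) dx = ∫_0^π cos²(nx) dx = π/2; for n ≠ n', ∫_0^π sin(nx)sin(n'x) dx = ∫_0^π cos(nx)cos(n'x) dx = 0; and by product-to-sum, ∫_0^π sin(nx)cos(n'x) dx = ½∫_0^π [sin((n+n')x) + sin((n−n')x)] dx, which is 0 when n+n' is even and 2n/(n²−n'²) when n+n' is odd (it need not vanish on (0, π)).
  u² squared terms: (-1)²·∫sin(x)² dx = 1·π/2 = π/2.
  So ∫_0^π u² dx = π/2.
  (u')² squared terms: (-1)²·∫cos(x)² dx = 1·π/2 = π/2.
  So ∫_0^π (u')² dx = π/2.
||u||_{H^1}^2 = (π/2) + (π/2) = π.


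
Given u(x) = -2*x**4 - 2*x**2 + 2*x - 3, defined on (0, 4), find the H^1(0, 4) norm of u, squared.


||u||_{H^1}^2 = 18515884/63

The H^1 norm (squared) on an interval (0, L) is
  ||u||_{H^1}^2 = ∫_0^L u(x)^2 dx + ∫_0^L u'(x)^2 dx.
Compute u'(x) = -8*x**3 - 4*x + 2.
Then u(x)^2 = 4*x**8 + 8*x**6 - 8*x**5 + 16*x**4 - 8*x**3 + 16*x**2 - 12*x + 9 and u'(x)^2 = 64*x**6 + 64*x**4 - 32*x**3 + 16*x**2 - 16*x + 4.
Integrate each monomial from 0 to 4 using ∫_0^4 c·x^n dx = c·4^(n+1)/(n+1):
  ∫_0^4 u(x)^2 dx = ∫_0^4 (4*x^8 + 8*x^6 - 8*x^5 + 16*x^4 - 8*x^3 + 16*x^2 - 12*x + 9) dx. Term by term:
    ∫_0^4 4*x^8 dx = 1048576/9;  ∫_0^4 8*x^6 dx = 131072/7;  ∫_0^4 -8*x^5 dx = -16384/3;
    ∫_0^4 16*x^4 dx = 16384/5;  ∫_0^4 -8*x^3 dx = -512;  ∫_0^4 16*x^2 dx = 1024/3;
    ∫_0^4 -12*x dx = -96;  ∫_0^4 9 dx = 36.
  Sum: 1048576/9 + 131072/7 − 16384/3 + 16384/5 − 512 + 1024/3 − 96 + 36 = 41837612/315.
  ∫_0^4 u'(x)^2 dx = ∫_0^4 (64*x^6 + 64*x^4 - 32*x^3 + 16*x^2 - 16*x + 4) dx. Term by term:
    ∫_0^4 64*x^6 dx = 1048576/7;  ∫_0^4 64*x^4 dx = 65536/5;  ∫_0^4 -32*x^3 dx = -2048;
    ∫_0^4 16*x^2 dx = 1024/3;  ∫_0^4 -16*x dx = -128;  ∫_0^4 4 dx = 16.
  Sum: 1048576/7 + 65536/5 − 2048 + 1024/3 − 128 + 16 = 16913936/105.
Adding: ||u||_{H^1}^2 = 41837612/315 + 16913936/105 = 18515884/63.


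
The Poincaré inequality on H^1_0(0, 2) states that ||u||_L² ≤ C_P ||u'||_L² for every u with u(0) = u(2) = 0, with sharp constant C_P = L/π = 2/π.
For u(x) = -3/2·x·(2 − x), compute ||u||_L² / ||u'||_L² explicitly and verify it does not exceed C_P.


||u||_L² / ||u'||_L² = sqrt(10)/5 < C_P = 2/π.

u(x) = -3/2·x·(2 − x), so u'(x) = 3*x - 3.
u(x) = -3/2·x·(2 − x) vanishes at x = 0 and x = 2, so u ∈ H^1_0(0, 2). Differentiate via the product rule and integrate the resulting polynomials term by term.
  ∫_0^2 u² dx = ∫_0^2 (9*x^4/4 - 9*x^3 + 9*x^2) dx. Term by term:
    ∫_0^2 9*x^4/4 dx = 72/5;  ∫_0^2 -9*x^3 dx = -36;  ∫_0^2 9*x^2 dx = 24.
  Sum: 72/5 − 36 + 24 = 12/5.
  ∫_0^2 (u')² dx = ∫_0^2 (9*x^2 - 18*x + 9) dx. Term by term:
    ∫_0^2 9*x^2 dx = 24;  ∫_0^2 -18*x dx = -36;  ∫_0^2 9 dx = 18.
  Sum: 24 − 36 + 18 = 6.
∫_0^2 u² dx = 12/5, so ||u||_L² = 2*sqrt(15)/5.
∫_0^2 (u')² dx = 6, so ||u'||_L² = sqrt(6).
Ratio ||u||_L² / ||u'||_L² = sqrt(10)/5.
Sharp Poincaré constant on H^1_0(0, 2) is C_P = L/π = 2/π, achieved by sin(π/2·x).
A polynomial bump cannot attain the sharp Poincaré constant (only the first sine eigenfunction does), so the ratio is strictly less than C_P, consistent with ||u||_L² ≤ C_P ||u'||_L².


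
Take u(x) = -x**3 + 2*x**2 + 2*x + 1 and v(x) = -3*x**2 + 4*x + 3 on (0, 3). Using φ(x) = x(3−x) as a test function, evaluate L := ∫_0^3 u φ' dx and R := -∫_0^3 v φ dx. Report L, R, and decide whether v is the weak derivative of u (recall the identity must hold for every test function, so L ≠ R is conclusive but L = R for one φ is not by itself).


LHS = 9/20, RHS = -81/20. No, v is not the weak derivative of u.

u(x) = -x**3 + 2*x**2 + 2*x + 1, classical derivative u'(x) = -3*x**2 + 4*x + 2.
φ(x) = x(3−x), so φ'(x) = 3 - 2*x.
Note φ(0) = φ(3) = 0, so the boundary term u·φ vanishes.
LHS = ∫_0^3 u(x) φ'(x) dx = ∫_0^3 (2*x^4 - 7*x^3 + 2*x^2 + 4*x + 3) dx. Term by term:
  ∫_0^3 2*x^4 dx = 486/5;  ∫_0^3 -7*x^3 dx = -567/4;  ∫_0^3 2*x^2 dx = 18;
  ∫_0^3 4*x dx = 18;  ∫_0^3 3 dx = 9.
Sum: 486/5 − 567/4 + 18 + 18 + 9 = 9/20.
So LHS = 9/20.
∫_0^3 v(x) φ(x) dx = ∫_0^3 (3*x^4 - 13*x^3 + 9*x^2 + 9*x) dx. Term by term:
  ∫_0^3 3*x^4 dx = 729/5;  ∫_0^3 -13*x^3 dx = -1053/4;  ∫_0^3 9*x^2 dx = 81;
  ∫_0^3 9*x dx = 81/2.
Sum: 729/5 − 1053/4 + 81 + 81/2 = 81/20.
So RHS = -∫_0^3 v(x) φ(x) dx = -81/20.
LHS − RHS = 9/2 ≠ 0, so the identity fails.
(For a valid weak derivative the identity must hold for EVERY test function, in particular this one. The failure shows v is NOT the weak derivative of u.)
Correct weak derivative would be u'(x) = -3*x**2 + 4*x + 2.
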